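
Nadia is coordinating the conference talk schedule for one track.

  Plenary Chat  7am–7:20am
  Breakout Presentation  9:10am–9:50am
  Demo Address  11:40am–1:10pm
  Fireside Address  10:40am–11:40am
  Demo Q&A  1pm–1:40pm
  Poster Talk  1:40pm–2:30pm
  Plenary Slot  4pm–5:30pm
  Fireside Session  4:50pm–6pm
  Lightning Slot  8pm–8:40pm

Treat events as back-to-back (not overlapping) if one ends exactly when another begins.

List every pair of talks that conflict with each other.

Demo Address & Demo Q&A, Fireside Session & Plenary Slot

Sorted by start: Plenary Chat, Breakout Presentation, Fireside Address, Demo Address, Demo Q&A, Poster Talk, Plenary Slot, Fireside Session, Lightning Slot.
Breakout Presentation starts after Plenary Chat ends; Plenary Chat is clear from here.
Fireside Address starts after Breakout Presentation ends; Breakout Presentation is clear from here.
Demo Address starts exactly when Fireside Address ends (back-to-back, no overlap); Fireside Address is clear from here.
Demo Q&A starts before Demo Address ends → Demo Address and Demo Q&A overlap.
Poster Talk starts after Demo Address ends; Demo Address is clear from here.
Poster Talk starts exactly when Demo Q&A ends (back-to-back, no overlap); Demo Q&A is clear from here.
Plenary Slot starts after Poster Talk ends; Poster Talk is clear from here.
Fireside Session starts before Plenary Slot ends → Plenary Slot and Fireside Session overlap.
Lightning Slot starts after Plenary Slot ends.
Lightning Slot starts after Fireside Session ends.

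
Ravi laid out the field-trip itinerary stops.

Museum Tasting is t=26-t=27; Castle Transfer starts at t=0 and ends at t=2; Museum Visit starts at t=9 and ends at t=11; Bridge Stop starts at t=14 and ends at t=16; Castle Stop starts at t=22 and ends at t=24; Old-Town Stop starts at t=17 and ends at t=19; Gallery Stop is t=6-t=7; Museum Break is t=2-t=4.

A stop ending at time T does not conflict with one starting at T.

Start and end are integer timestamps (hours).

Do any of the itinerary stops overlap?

Two intervals overlap when each starts before the other ends.
Sorted by start: Castle Transfer, Museum Break, Gallery Stop, Museum Visit, Bridge Stop, Old-Town Stop, Castle Stop, Museum Tasting.
Museum Break starts exactly when Castle Transfer ends (back-to-back, no overlap); Castle Transfer is clear from here.
Gallery Stop starts after Museum Break ends; Museum Break is clear from here.
Museum Visit starts after Gallery Stop ends; Gallery Stop is clear from here.
Bridge Stop starts after Museum Visit ends; Museum Visit is clear from here.
Old-Town Stop starts after Bridge Stop ends; Bridge Stop is clear from here.
Castle Stop starts after Old-Town Stop ends; Old-Town Stop is clear from here.
Museum Tasting starts after Castle Stop ends.
Every pair is clear; the schedule has no overlaps.

No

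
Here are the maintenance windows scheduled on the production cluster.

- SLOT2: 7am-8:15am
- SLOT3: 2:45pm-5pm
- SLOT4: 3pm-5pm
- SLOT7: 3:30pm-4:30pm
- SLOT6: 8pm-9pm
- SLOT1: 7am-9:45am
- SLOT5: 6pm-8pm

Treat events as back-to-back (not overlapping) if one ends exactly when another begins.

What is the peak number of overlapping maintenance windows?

Sweep the timeline, counting +1 at each start and −1 at each end (ends before starts at a tie):
7am start SLOT1 → 1
7am start SLOT2 → 2
8:15am end SLOT2 → 1
9:45am end SLOT1 → 0
2:45pm start SLOT3 → 1
3pm start SLOT4 → 2
3:30pm start SLOT7 → 3
4:30pm end SLOT7 → 2
5pm end SLOT3 → 1
5pm end SLOT4 → 0
6pm start SLOT5 → 1
8pm end SLOT5 → 0
8pm start SLOT6 → 1
9pm end SLOT6 → 0
Peak is 3, at 3:30pm (SLOT3, SLOT4, SLOT7).

3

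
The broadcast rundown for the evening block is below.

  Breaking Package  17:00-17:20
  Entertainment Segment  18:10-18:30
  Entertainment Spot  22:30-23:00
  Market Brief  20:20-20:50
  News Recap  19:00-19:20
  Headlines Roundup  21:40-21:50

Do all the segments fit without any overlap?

Yes

Sorted by start: Breaking Package, Entertainment Segment, News Recap, Market Brief, Headlines Roundup, Entertainment Spot.
Entertainment Segment starts after Breaking Package ends — done with Breaking Package.
News Recap starts after Entertainment Segment ends — done with Entertainment Segment.
Market Brief starts after News Recap ends — done with News Recap.
Headlines Roundup starts after Market Brief ends — done with Market Brief.
Entertainment Spot starts after Headlines Roundup ends.
Every pair is clear; the schedule has no overlaps.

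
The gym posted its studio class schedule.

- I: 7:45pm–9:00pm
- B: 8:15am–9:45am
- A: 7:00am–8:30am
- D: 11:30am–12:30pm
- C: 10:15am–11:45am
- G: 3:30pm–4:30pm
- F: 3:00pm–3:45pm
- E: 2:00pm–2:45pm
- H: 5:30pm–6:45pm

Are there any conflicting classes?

Check each pair: they overlap iff neither finishes before the other starts.
Sorted by start: A, B, C, D, E, F, G, H, I.
B starts before A ends → A and B overlap.
That's a conflict, so the schedule is not conflict-free.

Yes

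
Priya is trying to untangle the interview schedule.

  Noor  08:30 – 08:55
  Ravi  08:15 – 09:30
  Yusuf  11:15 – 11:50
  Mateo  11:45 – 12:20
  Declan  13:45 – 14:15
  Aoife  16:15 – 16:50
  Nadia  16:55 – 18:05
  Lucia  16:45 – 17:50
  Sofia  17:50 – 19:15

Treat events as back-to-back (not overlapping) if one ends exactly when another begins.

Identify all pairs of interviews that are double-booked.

Aoife & Lucia, Lucia & Nadia, Mateo & Yusuf, Nadia & Sofia, Noor & Ravi

Sorted by start: Ravi, Noor, Yusuf, Mateo, Declan, Aoife, Lucia, Nadia, Sofia.
Noor starts before Ravi ends → Ravi and Noor overlap.
Yusuf starts after Ravi ends; Ravi is clear from here.
Yusuf starts after Noor ends; Noor is clear from here.
Mateo starts before Yusuf ends → Yusuf and Mateo overlap.
Declan starts after Yusuf ends; Yusuf is clear from here.
Declan starts after Mateo ends; Mateo is clear from here.
Aoife starts after Declan ends; Declan is clear from here.
Lucia starts before Aoife ends → Aoife and Lucia overlap.
Nadia starts after Aoife ends; Aoife is clear from here.
Nadia starts before Lucia ends → Lucia and Nadia overlap.
Sofia starts exactly when Lucia ends (back-to-back, no overlap).
Sofia starts before Nadia ends → Nadia and Sofia overlap.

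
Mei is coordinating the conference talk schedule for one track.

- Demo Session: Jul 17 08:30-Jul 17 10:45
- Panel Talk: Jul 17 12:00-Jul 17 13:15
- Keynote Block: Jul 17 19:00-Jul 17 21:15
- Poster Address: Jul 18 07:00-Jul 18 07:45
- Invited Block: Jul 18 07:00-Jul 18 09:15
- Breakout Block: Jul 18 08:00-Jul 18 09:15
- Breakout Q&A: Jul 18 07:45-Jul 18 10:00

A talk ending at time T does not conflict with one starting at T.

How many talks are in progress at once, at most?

3

Sweep the timeline, counting +1 at each start and −1 at each end (ends before starts at a tie):
Jul 17 08:30 start Demo Session → 1
Jul 17 10:45 end Demo Session → 0
Jul 17 12:00 start Panel Talk → 1
Jul 17 13:15 end Panel Talk → 0
Jul 17 19:00 start Keynote Block → 1
Jul 17 21:15 end Keynote Block → 0
Jul 18 07:00 start Invited Block → 1
Jul 18 07:00 start Poster Address → 2
Jul 18 07:45 end Poster Address → 1
Jul 18 07:45 start Breakout Q&A → 2
Jul 18 08:00 start Breakout Block → 3
Jul 18 09:15 end Breakout Block → 2
Jul 18 09:15 end Invited Block → 1
Jul 18 10:00 end Breakout Q&A → 0
Peak is 3, at Jul 18 08:00 (Breakout Block, Breakout Q&A, Invited Block).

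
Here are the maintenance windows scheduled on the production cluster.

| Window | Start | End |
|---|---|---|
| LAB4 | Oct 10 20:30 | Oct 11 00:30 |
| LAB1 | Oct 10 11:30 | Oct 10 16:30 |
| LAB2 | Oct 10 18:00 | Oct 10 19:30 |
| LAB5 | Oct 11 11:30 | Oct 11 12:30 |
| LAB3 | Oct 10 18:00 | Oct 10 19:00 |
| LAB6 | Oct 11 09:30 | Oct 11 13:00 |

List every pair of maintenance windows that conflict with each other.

Sorted by start: LAB1, LAB2, LAB3, LAB4, LAB6, LAB5.
LAB2 starts after LAB1 ends; LAB1 is clear from here.
LAB3 starts before LAB2 ends → LAB2 and LAB3 overlap.
LAB4 starts after LAB2 ends; LAB2 is clear from here.
LAB4 starts after LAB3 ends; LAB3 is clear from here.
LAB6 starts after LAB4 ends; LAB4 is clear from here.
LAB5 starts before LAB6 ends → LAB6 and LAB5 overlap.

LAB2 & LAB3, LAB5 & LAB6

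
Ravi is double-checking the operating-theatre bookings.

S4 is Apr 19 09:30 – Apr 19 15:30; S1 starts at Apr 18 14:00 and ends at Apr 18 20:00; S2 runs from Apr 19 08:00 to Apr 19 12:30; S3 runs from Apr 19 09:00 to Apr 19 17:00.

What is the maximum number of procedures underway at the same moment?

3

Walk through starts and ends in time order (an end at T is processed before a start at T):
Apr 18 14:00 start S1 → 1
Apr 18 20:00 end S1 → 0
Apr 19 08:00 start S2 → 1
Apr 19 09:00 start S3 → 2
Apr 19 09:30 start S4 → 3
Apr 19 12:30 end S2 → 2
Apr 19 15:30 end S4 → 1
Apr 19 17:00 end S3 → 0
Peak is 3, at Apr 19 09:30 (S2, S3, S4).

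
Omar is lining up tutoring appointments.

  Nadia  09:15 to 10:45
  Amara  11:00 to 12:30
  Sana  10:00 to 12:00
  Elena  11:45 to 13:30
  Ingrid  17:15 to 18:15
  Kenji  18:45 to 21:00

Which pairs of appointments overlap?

Amara & Elena, Amara & Sana, Elena & Sana, Nadia & Sana

Sorted by start: Nadia, Sana, Amara, Elena, Ingrid, Kenji.
Sana starts before Nadia ends → Nadia and Sana overlap.
Amara starts after Nadia ends, so nothing later overlaps Nadia either.
Amara starts before Sana ends → Sana and Amara overlap.
Elena starts before Sana ends → Sana and Elena overlap.
Ingrid starts after Sana ends, so nothing later overlaps Sana either.
Elena starts before Amara ends → Amara and Elena overlap.
Ingrid starts after Amara ends, so nothing later overlaps Amara either.
Ingrid starts after Elena ends, so nothing later overlaps Elena either.
Kenji starts after Ingrid ends.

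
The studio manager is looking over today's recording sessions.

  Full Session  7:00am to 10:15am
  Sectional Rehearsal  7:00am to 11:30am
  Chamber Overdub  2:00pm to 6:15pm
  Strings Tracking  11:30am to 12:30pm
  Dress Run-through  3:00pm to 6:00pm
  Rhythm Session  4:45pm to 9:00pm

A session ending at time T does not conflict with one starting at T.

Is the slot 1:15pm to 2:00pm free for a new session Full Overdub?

Yes — the slot is free

Full Session: ends 10:15am at or before Full Overdub starts 1:15pm → clear.
Sectional Rehearsal: ends 11:30am at or before Full Overdub starts 1:15pm → clear.
Strings Tracking: ends 12:30pm at or before Full Overdub starts 1:15pm → clear.
Chamber Overdub: starts 2:00pm at or after Full Overdub ends 2:00pm → clear.
Dress Run-through: starts 3:00pm at or after Full Overdub ends 2:00pm → clear.
Rhythm Session: starts 4:45pm at or after Full Overdub ends 2:00pm → clear.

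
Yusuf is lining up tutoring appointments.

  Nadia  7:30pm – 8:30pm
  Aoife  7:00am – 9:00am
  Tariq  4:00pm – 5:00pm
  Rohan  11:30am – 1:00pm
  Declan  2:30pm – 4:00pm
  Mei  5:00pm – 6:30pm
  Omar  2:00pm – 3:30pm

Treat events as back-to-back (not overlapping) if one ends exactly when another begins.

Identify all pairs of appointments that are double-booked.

Sorted by start: Aoife, Rohan, Omar, Declan, Tariq, Mei, Nadia.
Rohan starts after Aoife ends, so Aoife has no further overlaps.
Omar starts after Rohan ends, so Rohan has no further overlaps.
Declan starts before Omar ends → Omar and Declan overlap.
Tariq starts after Omar ends, so Omar has no further overlaps.
Tariq starts exactly when Declan ends (back-to-back, no overlap), so Declan has no further overlaps.
Mei starts exactly when Tariq ends (back-to-back, no overlap), so Tariq has no further overlaps.
Nadia starts after Mei ends.

Declan & Omar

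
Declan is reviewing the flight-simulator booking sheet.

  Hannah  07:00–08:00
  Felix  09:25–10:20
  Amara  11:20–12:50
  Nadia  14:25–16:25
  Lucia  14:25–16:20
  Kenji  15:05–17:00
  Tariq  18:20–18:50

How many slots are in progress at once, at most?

Sort all start/end points and keep a running count:
07:00 start Hannah → 1
08:00 end Hannah → 0
09:25 start Felix → 1
10:20 end Felix → 0
11:20 start Amara → 1
12:50 end Amara → 0
14:25 start Lucia → 1
14:25 start Nadia → 2
15:05 start Kenji → 3
16:20 end Lucia → 2
16:25 end Nadia → 1
17:00 end Kenji → 0
18:20 start Tariq → 1
18:50 end Tariq → 0
Peak is 3, at 15:05 (Kenji, Lucia, Nadia).

3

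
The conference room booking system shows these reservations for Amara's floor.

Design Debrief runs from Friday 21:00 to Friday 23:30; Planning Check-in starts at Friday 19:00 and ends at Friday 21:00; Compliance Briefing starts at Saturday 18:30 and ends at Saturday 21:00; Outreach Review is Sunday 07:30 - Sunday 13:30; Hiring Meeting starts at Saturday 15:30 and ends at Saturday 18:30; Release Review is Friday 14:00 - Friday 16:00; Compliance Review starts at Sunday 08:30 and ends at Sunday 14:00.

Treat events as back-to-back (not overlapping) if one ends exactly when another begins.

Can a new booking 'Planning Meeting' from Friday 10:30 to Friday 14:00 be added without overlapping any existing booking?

Yes — the slot is free

Release Review: starts Friday 14:00 at or after Planning Meeting ends Friday 14:00 → clear.
Planning Check-in: starts Friday 19:00 at or after Planning Meeting ends Friday 14:00 → clear.
Design Debrief: starts Friday 21:00 at or after Planning Meeting ends Friday 14:00 → clear.
Hiring Meeting: starts Saturday 15:30 at or after Planning Meeting ends Friday 14:00 → clear.
Compliance Briefing: starts Saturday 18:30 at or after Planning Meeting ends Friday 14:00 → clear.
Outreach Review: starts Sunday 07:30 at or after Planning Meeting ends Friday 14:00 → clear.
Compliance Review: starts Sunday 08:30 at or after Planning Meeting ends Friday 14:00 → clear.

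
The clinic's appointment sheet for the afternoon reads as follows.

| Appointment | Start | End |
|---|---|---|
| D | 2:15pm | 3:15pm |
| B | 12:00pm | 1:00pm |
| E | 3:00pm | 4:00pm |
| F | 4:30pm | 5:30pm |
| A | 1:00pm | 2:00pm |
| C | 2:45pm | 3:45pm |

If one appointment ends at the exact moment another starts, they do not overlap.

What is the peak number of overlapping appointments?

Walk through starts and ends in time order (an end at T is processed before a start at T):
12:00pm start B → 1
1:00pm end B → 0
1:00pm start A → 1
2:00pm end A → 0
2:15pm start D → 1
2:45pm start C → 2
3:00pm start E → 3
3:15pm end D → 2
3:45pm end C → 1
4:00pm end E → 0
4:30pm start F → 1
5:30pm end F → 0
Peak is 3, at 3:00pm (C, D, E).

3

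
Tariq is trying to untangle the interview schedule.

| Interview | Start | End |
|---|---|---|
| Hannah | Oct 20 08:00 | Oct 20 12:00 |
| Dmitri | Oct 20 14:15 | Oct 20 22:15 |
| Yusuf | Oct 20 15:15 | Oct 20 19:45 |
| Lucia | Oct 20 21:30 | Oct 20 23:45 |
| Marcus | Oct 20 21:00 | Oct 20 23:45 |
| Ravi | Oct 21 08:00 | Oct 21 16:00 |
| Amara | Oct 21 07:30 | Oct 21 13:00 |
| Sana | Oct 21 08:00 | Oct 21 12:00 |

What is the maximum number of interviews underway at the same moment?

3

Walk through starts and ends in time order (an end at T is processed before a start at T):
Oct 20 08:00 start Hannah → 1
Oct 20 12:00 end Hannah → 0
Oct 20 14:15 start Dmitri → 1
Oct 20 15:15 start Yusuf → 2
Oct 20 19:45 end Yusuf → 1
Oct 20 21:00 start Marcus → 2
Oct 20 21:30 start Lucia → 3
Oct 20 22:15 end Dmitri → 2
Oct 20 23:45 end Lucia → 1
Oct 20 23:45 end Marcus → 0
Oct 21 07:30 start Amara → 1
Oct 21 08:00 start Ravi → 2
Oct 21 08:00 start Sana → 3
Oct 21 12:00 end Sana → 2
Oct 21 13:00 end Amara → 1
Oct 21 16:00 end Ravi → 0
Peak is 3, at Oct 20 21:30 (Dmitri, Lucia, Marcus).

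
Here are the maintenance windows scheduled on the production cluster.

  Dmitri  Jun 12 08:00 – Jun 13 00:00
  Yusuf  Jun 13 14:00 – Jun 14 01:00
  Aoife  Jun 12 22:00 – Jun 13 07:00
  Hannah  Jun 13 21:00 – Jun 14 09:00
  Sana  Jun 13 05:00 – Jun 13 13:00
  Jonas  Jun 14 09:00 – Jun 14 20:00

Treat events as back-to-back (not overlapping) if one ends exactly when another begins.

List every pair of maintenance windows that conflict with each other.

Aoife & Dmitri, Aoife & Sana, Hannah & Yusuf

Two intervals overlap when each starts before the other ends.
Sorted by start: Dmitri, Aoife, Sana, Yusuf, Hannah, Jonas.
Aoife starts before Dmitri ends → Dmitri and Aoife overlap.
Sana starts after Dmitri ends, so nothing later overlaps Dmitri either.
Sana starts before Aoife ends → Aoife and Sana overlap.
Yusuf starts after Aoife ends, so nothing later overlaps Aoife either.
Yusuf starts after Sana ends, so nothing later overlaps Sana either.
Hannah starts before Yusuf ends → Yusuf and Hannah overlap.
Jonas starts after Yusuf ends.
Jonas starts exactly when Hannah ends (back-to-back, no overlap).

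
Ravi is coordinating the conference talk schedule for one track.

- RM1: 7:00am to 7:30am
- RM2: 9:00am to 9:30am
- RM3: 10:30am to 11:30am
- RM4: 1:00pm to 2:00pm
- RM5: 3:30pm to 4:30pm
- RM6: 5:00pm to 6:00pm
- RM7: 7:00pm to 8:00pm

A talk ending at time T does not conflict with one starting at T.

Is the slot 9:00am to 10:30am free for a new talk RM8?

RM1: ends 7:30am at or before RM8 starts 9:00am → clear.
RM2: starts 9:00am before RM8 ends 10:30am, and ends 9:30am after RM8 starts 9:00am → overlap.
RM3: starts 10:30am at or after RM8 ends 10:30am → clear.
RM4: starts 1:00pm at or after RM8 ends 10:30am → clear.
RM5: starts 3:30pm at or after RM8 ends 10:30am → clear.
RM6: starts 5:00pm at or after RM8 ends 10:30am → clear.
RM7: starts 7:00pm at or after RM8 ends 10:30am → clear.
RM8 overlaps RM2.

No — it overlaps RM2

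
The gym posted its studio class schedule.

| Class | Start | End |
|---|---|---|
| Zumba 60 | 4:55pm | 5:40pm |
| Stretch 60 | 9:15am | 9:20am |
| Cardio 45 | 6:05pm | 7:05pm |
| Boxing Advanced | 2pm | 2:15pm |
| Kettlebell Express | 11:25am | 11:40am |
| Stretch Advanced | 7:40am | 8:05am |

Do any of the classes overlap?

No

Check each pair: they overlap iff neither finishes before the other starts.
Sorted by start: Stretch Advanced, Stretch 60, Kettlebell Express, Boxing Advanced, Zumba 60, Cardio 45.
Stretch 60 starts after Stretch Advanced ends; Stretch Advanced is clear from here.
Kettlebell Express starts after Stretch 60 ends; Stretch 60 is clear from here.
Boxing Advanced starts after Kettlebell Express ends; Kettlebell Express is clear from here.
Zumba 60 starts after Boxing Advanced ends; Boxing Advanced is clear from here.
Cardio 45 starts after Zumba 60 ends.
Every pair is clear; the schedule has no overlaps.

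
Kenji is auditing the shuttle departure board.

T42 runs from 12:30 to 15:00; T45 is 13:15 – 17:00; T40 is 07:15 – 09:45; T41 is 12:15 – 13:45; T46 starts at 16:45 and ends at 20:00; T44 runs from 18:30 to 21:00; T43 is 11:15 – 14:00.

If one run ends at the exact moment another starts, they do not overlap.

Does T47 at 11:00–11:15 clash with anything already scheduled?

No — it doesn't clash with anything

T40: ends 09:45 at or before T47 starts 11:00 → clear.
T43: starts 11:15 at or after T47 ends 11:15 → clear.
T41: starts 12:15 at or after T47 ends 11:15 → clear.
T42: starts 12:30 at or after T47 ends 11:15 → clear.
T45: starts 13:15 at or after T47 ends 11:15 → clear.
T46: starts 16:45 at or after T47 ends 11:15 → clear.
T44: starts 18:30 at or after T47 ends 11:15 → clear.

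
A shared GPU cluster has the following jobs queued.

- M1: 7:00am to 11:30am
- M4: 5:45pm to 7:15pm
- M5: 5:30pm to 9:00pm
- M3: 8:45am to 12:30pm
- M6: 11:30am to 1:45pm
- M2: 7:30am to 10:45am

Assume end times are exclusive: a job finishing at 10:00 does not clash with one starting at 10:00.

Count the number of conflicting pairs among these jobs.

5

Sorted by start: M1, M2, M3, M6, M5, M4.
M2 starts before M1 ends → M1 and M2 overlap.
M3 starts before M1 ends → M1 and M3 overlap.
M6 starts exactly when M1 ends (back-to-back, no overlap), so M1 has no further overlaps.
M3 starts before M2 ends → M2 and M3 overlap.
M6 starts after M2 ends, so M2 has no further overlaps.
M6 starts before M3 ends → M3 and M6 overlap.
M5 starts after M3 ends, so M3 has no further overlaps.
M5 starts after M6 ends, so M6 has no further overlaps.
M4 starts before M5 ends → M5 and M4 overlap.
Overlapping pairs: M1 & M2, M1 & M3, M2 & M3, M3 & M6, M4 & M5 — 5 in total.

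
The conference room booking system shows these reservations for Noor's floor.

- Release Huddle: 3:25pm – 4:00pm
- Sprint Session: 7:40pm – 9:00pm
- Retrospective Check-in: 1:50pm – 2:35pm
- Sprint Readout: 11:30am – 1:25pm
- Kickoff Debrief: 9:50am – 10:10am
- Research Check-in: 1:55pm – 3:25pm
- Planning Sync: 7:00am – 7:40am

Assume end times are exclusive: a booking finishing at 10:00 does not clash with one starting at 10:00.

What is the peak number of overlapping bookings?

Walk through starts and ends in time order (an end at T is processed before a start at T):
7:00am start Planning Sync → 1
7:40am end Planning Sync → 0
9:50am start Kickoff Debrief → 1
10:10am end Kickoff Debrief → 0
11:30am start Sprint Readout → 1
1:25pm end Sprint Readout → 0
1:50pm start Retrospective Check-in → 1
1:55pm start Research Check-in → 2
2:35pm end Retrospective Check-in → 1
3:25pm end Research Check-in → 0
3:25pm start Release Huddle → 1
4:00pm end Release Huddle → 0
7:40pm start Sprint Session → 1
9:00pm end Sprint Session → 0
Peak is 2, at 1:55pm (Research Check-in, Retrospective Check-in).

2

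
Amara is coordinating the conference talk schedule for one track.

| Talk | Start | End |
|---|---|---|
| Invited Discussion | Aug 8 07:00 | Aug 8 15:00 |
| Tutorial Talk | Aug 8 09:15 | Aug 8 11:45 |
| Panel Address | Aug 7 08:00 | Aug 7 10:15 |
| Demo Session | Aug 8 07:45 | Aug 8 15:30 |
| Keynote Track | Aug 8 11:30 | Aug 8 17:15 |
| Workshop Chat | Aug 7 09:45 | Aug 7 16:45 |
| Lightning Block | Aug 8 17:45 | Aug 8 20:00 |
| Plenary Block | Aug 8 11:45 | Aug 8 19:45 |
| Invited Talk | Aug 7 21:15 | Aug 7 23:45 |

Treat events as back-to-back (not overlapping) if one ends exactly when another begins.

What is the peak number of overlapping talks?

4

Walk through starts and ends in time order (an end at T is processed before a start at T):
Aug 7 08:00 start Panel Address → 1
Aug 7 09:45 start Workshop Chat → 2
Aug 7 10:15 end Panel Address → 1
Aug 7 16:45 end Workshop Chat → 0
Aug 7 21:15 start Invited Talk → 1
Aug 7 23:45 end Invited Talk → 0
Aug 8 07:00 start Invited Discussion → 1
Aug 8 07:45 start Demo Session → 2
Aug 8 09:15 start Tutorial Talk → 3
Aug 8 11:30 start Keynote Track → 4
Aug 8 11:45 end Tutorial Talk → 3
Aug 8 11:45 start Plenary Block → 4
Aug 8 15:00 end Invited Discussion → 3
Aug 8 15:30 end Demo Session → 2
Aug 8 17:15 end Keynote Track → 1
Aug 8 17:45 start Lightning Block → 2
Aug 8 19:45 end Plenary Block → 1
Aug 8 20:00 end Lightning Block → 0
Peak is 4, at Aug 8 11:30 (Demo Session, Invited Discussion, Keynote Track, Tutorial Talk).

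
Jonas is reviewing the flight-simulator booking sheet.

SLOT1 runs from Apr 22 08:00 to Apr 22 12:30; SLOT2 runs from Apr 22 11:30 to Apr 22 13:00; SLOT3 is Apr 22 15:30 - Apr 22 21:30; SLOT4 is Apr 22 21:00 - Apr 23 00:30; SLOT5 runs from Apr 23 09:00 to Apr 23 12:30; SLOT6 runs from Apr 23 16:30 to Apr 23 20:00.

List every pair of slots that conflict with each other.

Sorted by start: SLOT1, SLOT2, SLOT3, SLOT4, SLOT5, SLOT6.
SLOT2 starts before SLOT1 ends → SLOT1 and SLOT2 overlap.
SLOT3 starts after SLOT1 ends, so nothing later overlaps SLOT1 either.
SLOT3 starts after SLOT2 ends, so nothing later overlaps SLOT2 either.
SLOT4 starts before SLOT3 ends → SLOT3 and SLOT4 overlap.
SLOT5 starts after SLOT3 ends, so nothing later overlaps SLOT3 either.
SLOT5 starts after SLOT4 ends, so nothing later overlaps SLOT4 either.
SLOT6 starts after SLOT5 ends.

SLOT1 & SLOT2, SLOT3 & SLOT4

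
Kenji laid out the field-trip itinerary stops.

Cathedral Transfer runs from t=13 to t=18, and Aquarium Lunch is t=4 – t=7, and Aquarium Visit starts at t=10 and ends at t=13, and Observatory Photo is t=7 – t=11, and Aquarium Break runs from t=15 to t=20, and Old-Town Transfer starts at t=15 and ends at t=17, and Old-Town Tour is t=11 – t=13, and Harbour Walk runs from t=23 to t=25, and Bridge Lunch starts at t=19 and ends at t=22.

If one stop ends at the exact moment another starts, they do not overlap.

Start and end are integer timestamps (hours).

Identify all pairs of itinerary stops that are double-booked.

Sorted by start: Aquarium Lunch, Observatory Photo, Aquarium Visit, Old-Town Tour, Cathedral Transfer, Aquarium Break, Old-Town Transfer, Bridge Lunch, Harbour Walk.
Observatory Photo starts exactly when Aquarium Lunch ends (back-to-back, no overlap); Aquarium Lunch is clear from here.
Aquarium Visit starts before Observatory Photo ends → Observatory Photo and Aquarium Visit overlap.
Old-Town Tour starts exactly when Observatory Photo ends (back-to-back, no overlap); Observatory Photo is clear from here.
Old-Town Tour starts before Aquarium Visit ends → Aquarium Visit and Old-Town Tour overlap.
Cathedral Transfer starts exactly when Aquarium Visit ends (back-to-back, no overlap); Aquarium Visit is clear from here.
Cathedral Transfer starts exactly when Old-Town Tour ends (back-to-back, no overlap); Old-Town Tour is clear from here.
Aquarium Break starts before Cathedral Transfer ends → Cathedral Transfer and Aquarium Break overlap.
Old-Town Transfer starts before Cathedral Transfer ends → Cathedral Transfer and Old-Town Transfer overlap.
Bridge Lunch starts after Cathedral Transfer ends; Cathedral Transfer is clear from here.
Old-Town Transfer starts before Aquarium Break ends → Aquarium Break and Old-Town Transfer overlap.
Bridge Lunch starts before Aquarium Break ends → Aquarium Break and Bridge Lunch overlap.
Harbour Walk starts after Aquarium Break ends.
Bridge Lunch starts after Old-Town Transfer ends; Old-Town Transfer is clear from here.
Harbour Walk starts after Bridge Lunch ends.

Aquarium Break & Bridge Lunch, Aquarium Break & Cathedral Transfer, Aquarium Break & Old-Town Transfer, Aquarium Visit & Observatory Photo, Aquarium Visit & Old-Town Tour, Cathedral Transfer & Old-Town Transfer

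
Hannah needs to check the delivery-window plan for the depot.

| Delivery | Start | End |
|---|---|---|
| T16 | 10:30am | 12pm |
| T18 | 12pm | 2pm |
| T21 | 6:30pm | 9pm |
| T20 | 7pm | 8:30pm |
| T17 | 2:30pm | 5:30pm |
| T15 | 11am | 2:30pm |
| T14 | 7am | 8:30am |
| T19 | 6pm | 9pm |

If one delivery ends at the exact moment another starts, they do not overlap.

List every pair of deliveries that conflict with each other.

T15 & T16, T15 & T18, T19 & T20, T19 & T21, T20 & T21

Two intervals overlap when each starts before the other ends.
Sorted by start: T14, T16, T15, T18, T17, T19, T21, T20.
T16 starts after T14 ends; T14 is clear from here.
T15 starts before T16 ends → T16 and T15 overlap.
T18 starts exactly when T16 ends (back-to-back, no overlap); T16 is clear from here.
T18 starts before T15 ends → T15 and T18 overlap.
T17 starts exactly when T15 ends (back-to-back, no overlap); T15 is clear from here.
T17 starts after T18 ends; T18 is clear from here.
T19 starts after T17 ends; T17 is clear from here.
T21 starts before T19 ends → T19 and T21 overlap.
T20 starts before T19 ends → T19 and T20 overlap.
T20 starts before T21 ends → T21 and T20 overlap.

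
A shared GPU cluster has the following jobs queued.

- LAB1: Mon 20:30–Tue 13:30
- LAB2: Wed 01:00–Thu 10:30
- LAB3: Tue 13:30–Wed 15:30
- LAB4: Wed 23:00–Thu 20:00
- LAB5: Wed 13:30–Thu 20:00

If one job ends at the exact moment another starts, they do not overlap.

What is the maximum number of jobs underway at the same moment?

Walk through starts and ends in time order (an end at T is processed before a start at T):
Mon 20:30 start LAB1 → 1
Tue 13:30 end LAB1 → 0
Tue 13:30 start LAB3 → 1
Wed 01:00 start LAB2 → 2
Wed 13:30 start LAB5 → 3
Wed 15:30 end LAB3 → 2
Wed 23:00 start LAB4 → 3
Thu 10:30 end LAB2 → 2
Thu 20:00 end LAB4 → 1
Thu 20:00 end LAB5 → 0
Peak is 3, at Wed 13:30 (LAB2, LAB3, LAB5).

3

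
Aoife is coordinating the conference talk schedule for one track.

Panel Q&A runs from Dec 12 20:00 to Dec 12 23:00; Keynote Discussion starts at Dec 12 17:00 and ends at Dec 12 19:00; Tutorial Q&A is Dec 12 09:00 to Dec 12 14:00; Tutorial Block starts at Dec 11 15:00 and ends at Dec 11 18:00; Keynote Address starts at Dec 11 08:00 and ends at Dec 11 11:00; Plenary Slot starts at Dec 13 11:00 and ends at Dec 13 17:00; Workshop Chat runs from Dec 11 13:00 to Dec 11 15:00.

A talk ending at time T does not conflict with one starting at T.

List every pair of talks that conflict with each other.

no conflicts

Sorted by start: Keynote Address, Workshop Chat, Tutorial Block, Tutorial Q&A, Keynote Discussion, Panel Q&A, Plenary Slot.
Workshop Chat starts after Keynote Address ends, so Keynote Address has no further overlaps.
Tutorial Block starts exactly when Workshop Chat ends (back-to-back, no overlap), so Workshop Chat has no further overlaps.
Tutorial Q&A starts after Tutorial Block ends, so Tutorial Block has no further overlaps.
Keynote Discussion starts after Tutorial Q&A ends, so Tutorial Q&A has no further overlaps.
Panel Q&A starts after Keynote Discussion ends, so Keynote Discussion has no further overlaps.
Plenary Slot starts after Panel Q&A ends.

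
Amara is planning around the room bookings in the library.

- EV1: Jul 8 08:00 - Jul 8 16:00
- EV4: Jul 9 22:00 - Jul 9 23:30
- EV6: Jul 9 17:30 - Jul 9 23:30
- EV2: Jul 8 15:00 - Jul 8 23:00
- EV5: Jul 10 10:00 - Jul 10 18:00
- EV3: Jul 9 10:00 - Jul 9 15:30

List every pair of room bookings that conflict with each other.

EV1 & EV2, EV4 & EV6

Sorted by start: EV1, EV2, EV3, EV6, EV4, EV5.
EV2 starts before EV1 ends → EV1 and EV2 overlap.
EV3 starts after EV1 ends, so EV1 has no further overlaps.
EV3 starts after EV2 ends, so EV2 has no further overlaps.
EV6 starts after EV3 ends, so EV3 has no further overlaps.
EV4 starts before EV6 ends → EV6 and EV4 overlap.
EV5 starts after EV6 ends.
EV5 starts after EV4 ends.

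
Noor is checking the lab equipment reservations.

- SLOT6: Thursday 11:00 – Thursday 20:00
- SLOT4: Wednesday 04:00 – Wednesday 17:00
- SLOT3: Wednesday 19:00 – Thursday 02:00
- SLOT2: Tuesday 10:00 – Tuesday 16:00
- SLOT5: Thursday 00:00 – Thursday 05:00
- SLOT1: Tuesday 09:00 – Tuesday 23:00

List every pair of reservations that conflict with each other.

Sorted by start: SLOT1, SLOT2, SLOT4, SLOT3, SLOT5, SLOT6.
SLOT2 starts before SLOT1 ends → SLOT1 and SLOT2 overlap.
SLOT4 starts after SLOT1 ends — done with SLOT1.
SLOT4 starts after SLOT2 ends — done with SLOT2.
SLOT3 starts after SLOT4 ends — done with SLOT4.
SLOT5 starts before SLOT3 ends → SLOT3 and SLOT5 overlap.
SLOT6 starts after SLOT3 ends.
SLOT6 starts after SLOT5 ends.

SLOT1 & SLOT2, SLOT3 & SLOT5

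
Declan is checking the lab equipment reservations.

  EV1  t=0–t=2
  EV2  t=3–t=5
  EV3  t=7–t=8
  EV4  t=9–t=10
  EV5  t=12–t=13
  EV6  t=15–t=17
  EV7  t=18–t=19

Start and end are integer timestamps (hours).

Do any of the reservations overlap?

No

Check each pair: they overlap iff neither finishes before the other starts.
Sorted by start: EV1, EV2, EV3, EV4, EV5, EV6, EV7.
EV2 starts after EV1 ends; EV1 is clear from here.
EV3 starts after EV2 ends; EV2 is clear from here.
EV4 starts after EV3 ends; EV3 is clear from here.
EV5 starts after EV4 ends; EV4 is clear from here.
EV6 starts after EV5 ends; EV5 is clear from here.
EV7 starts after EV6 ends.
Every pair is clear; the schedule has no overlaps.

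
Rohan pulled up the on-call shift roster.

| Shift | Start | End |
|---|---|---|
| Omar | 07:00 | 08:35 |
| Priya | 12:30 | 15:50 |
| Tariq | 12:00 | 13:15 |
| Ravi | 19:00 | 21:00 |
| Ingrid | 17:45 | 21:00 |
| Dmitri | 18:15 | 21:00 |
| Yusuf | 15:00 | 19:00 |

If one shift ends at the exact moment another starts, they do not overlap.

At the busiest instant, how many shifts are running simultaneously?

3

Sweep the timeline, counting +1 at each start and −1 at each end (ends before starts at a tie):
07:00 start Omar → 1
08:35 end Omar → 0
12:00 start Tariq → 1
12:30 start Priya → 2
13:15 end Tariq → 1
15:00 start Yusuf → 2
15:50 end Priya → 1
17:45 start Ingrid → 2
18:15 start Dmitri → 3
19:00 end Yusuf → 2
19:00 start Ravi → 3
21:00 end Dmitri → 2
21:00 end Ingrid → 1
21:00 end Ravi → 0
Peak is 3, at 18:15 (Dmitri, Ingrid, Yusuf).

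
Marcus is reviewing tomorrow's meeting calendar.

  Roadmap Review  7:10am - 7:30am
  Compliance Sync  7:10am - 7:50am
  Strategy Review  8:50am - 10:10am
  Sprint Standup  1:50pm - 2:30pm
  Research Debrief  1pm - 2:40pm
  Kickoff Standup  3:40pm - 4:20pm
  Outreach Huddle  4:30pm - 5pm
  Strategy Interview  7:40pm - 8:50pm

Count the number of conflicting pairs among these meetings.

2

Sorted by start: Roadmap Review, Compliance Sync, Strategy Review, Research Debrief, Sprint Standup, Kickoff Standup, Outreach Huddle, Strategy Interview.
Compliance Sync starts before Roadmap Review ends → Roadmap Review and Compliance Sync overlap.
Strategy Review starts after Roadmap Review ends — done with Roadmap Review.
Strategy Review starts after Compliance Sync ends — done with Compliance Sync.
Research Debrief starts after Strategy Review ends — done with Strategy Review.
Sprint Standup starts before Research Debrief ends → Research Debrief and Sprint Standup overlap.
Kickoff Standup starts after Research Debrief ends — done with Research Debrief.
Kickoff Standup starts after Sprint Standup ends — done with Sprint Standup.
Outreach Huddle starts after Kickoff Standup ends — done with Kickoff Standup.
Strategy Interview starts after Outreach Huddle ends.
Overlapping pairs: Compliance Sync & Roadmap Review, Research Debrief & Sprint Standup — 2 in total.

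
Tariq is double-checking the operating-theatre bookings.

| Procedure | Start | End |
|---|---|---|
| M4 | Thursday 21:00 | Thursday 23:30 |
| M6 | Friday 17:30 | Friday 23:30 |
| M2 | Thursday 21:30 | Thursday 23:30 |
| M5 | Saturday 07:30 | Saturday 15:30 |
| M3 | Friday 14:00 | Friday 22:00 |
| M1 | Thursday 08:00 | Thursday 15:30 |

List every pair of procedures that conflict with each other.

M2 & M4, M3 & M6

Check each pair: they overlap iff neither finishes before the other starts.
Sorted by start: M1, M4, M2, M3, M6, M5.
M4 starts after M1 ends; M1 is clear from here.
M2 starts before M4 ends → M4 and M2 overlap.
M3 starts after M4 ends; M4 is clear from here.
M3 starts after M2 ends; M2 is clear from here.
M6 starts before M3 ends → M3 and M6 overlap.
M5 starts after M3 ends.
M5 starts after M6 ends.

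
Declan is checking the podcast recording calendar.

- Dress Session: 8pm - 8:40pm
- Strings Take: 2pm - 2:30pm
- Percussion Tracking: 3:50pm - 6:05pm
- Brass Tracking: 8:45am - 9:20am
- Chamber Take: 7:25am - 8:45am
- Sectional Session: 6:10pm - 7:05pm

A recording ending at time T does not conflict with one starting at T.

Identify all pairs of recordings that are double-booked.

no overlapping pairs

Sorted by start: Chamber Take, Brass Tracking, Strings Take, Percussion Tracking, Sectional Session, Dress Session.
Brass Tracking starts exactly when Chamber Take ends (back-to-back, no overlap), so Chamber Take has no further overlaps.
Strings Take starts after Brass Tracking ends, so Brass Tracking has no further overlaps.
Percussion Tracking starts after Strings Take ends, so Strings Take has no further overlaps.
Sectional Session starts after Percussion Tracking ends, so Percussion Tracking has no further overlaps.
Dress Session starts after Sectional Session ends.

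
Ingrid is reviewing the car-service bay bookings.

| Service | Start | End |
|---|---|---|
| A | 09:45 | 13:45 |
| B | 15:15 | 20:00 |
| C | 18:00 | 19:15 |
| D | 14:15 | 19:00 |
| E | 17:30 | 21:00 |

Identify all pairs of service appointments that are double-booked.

B & C, B & D, B & E, C & D, C & E, D & E

Two intervals overlap when each starts before the other ends.
Sorted by start: A, D, B, E, C.
D starts after A ends, so nothing later overlaps A either.
B starts before D ends → D and B overlap.
E starts before D ends → D and E overlap.
C starts before D ends → D and C overlap.
E starts before B ends → B and E overlap.
C starts before B ends → B and C overlap.
C starts before E ends → E and C overlap.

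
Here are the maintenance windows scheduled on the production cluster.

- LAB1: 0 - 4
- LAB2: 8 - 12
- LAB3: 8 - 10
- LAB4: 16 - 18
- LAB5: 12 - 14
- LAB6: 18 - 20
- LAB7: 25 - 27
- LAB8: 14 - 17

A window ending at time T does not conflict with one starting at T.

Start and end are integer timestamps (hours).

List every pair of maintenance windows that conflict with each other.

Sorted by start: LAB1, LAB2, LAB3, LAB5, LAB8, LAB4, LAB6, LAB7.
LAB2 starts after LAB1 ends, so nothing later overlaps LAB1 either.
LAB3 starts before LAB2 ends → LAB2 and LAB3 overlap.
LAB5 starts exactly when LAB2 ends (back-to-back, no overlap), so nothing later overlaps LAB2 either.
LAB5 starts after LAB3 ends, so nothing later overlaps LAB3 either.
LAB8 starts exactly when LAB5 ends (back-to-back, no overlap), so nothing later overlaps LAB5 either.
LAB4 starts before LAB8 ends → LAB8 and LAB4 overlap.
LAB6 starts after LAB8 ends, so nothing later overlaps LAB8 either.
LAB6 starts exactly when LAB4 ends (back-to-back, no overlap), so nothing later overlaps LAB4 either.
LAB7 starts after LAB6 ends.

LAB2 & LAB3, LAB4 & LAB8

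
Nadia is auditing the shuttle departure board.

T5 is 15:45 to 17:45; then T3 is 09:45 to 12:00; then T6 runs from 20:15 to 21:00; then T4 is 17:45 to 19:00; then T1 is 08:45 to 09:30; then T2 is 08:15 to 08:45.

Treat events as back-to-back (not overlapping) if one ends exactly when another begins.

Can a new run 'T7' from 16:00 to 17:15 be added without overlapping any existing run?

No — it overlaps T5

T2: ends 08:45 at or before T7 starts 16:00 → clear.
T1: ends 09:30 at or before T7 starts 16:00 → clear.
T3: ends 12:00 at or before T7 starts 16:00 → clear.
T5: starts 15:45 before T7 ends 17:15, and ends 17:45 after T7 starts 16:00 → overlap.
T4: starts 17:45 at or after T7 ends 17:15 → clear.
T6: starts 20:15 at or after T7 ends 17:15 → clear.
T7 overlaps T5.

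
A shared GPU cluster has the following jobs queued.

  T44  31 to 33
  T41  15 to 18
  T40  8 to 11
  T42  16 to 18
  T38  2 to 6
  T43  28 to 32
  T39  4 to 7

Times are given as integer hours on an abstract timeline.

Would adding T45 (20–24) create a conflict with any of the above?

No — it doesn't clash with anything

T38: ends 6 at or before T45 starts 20 → clear.
T39: ends 7 at or before T45 starts 20 → clear.
T40: ends 11 at or before T45 starts 20 → clear.
T41: ends 18 at or before T45 starts 20 → clear.
T42: ends 18 at or before T45 starts 20 → clear.
T43: starts 28 at or after T45 ends 24 → clear.
T44: starts 31 at or after T45 ends 24 → clear.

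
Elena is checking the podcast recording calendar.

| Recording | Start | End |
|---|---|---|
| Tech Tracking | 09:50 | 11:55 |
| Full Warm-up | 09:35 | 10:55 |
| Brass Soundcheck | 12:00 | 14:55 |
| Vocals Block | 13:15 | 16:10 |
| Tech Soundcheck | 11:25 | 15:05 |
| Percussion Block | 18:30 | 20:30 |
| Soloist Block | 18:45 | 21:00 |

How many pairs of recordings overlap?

6

Check each pair: they overlap iff neither finishes before the other starts.
Sorted by start: Full Warm-up, Tech Tracking, Tech Soundcheck, Brass Soundcheck, Vocals Block, Percussion Block, Soloist Block.
Tech Tracking starts before Full Warm-up ends → Full Warm-up and Tech Tracking overlap.
Tech Soundcheck starts after Full Warm-up ends — done with Full Warm-up.
Tech Soundcheck starts before Tech Tracking ends → Tech Tracking and Tech Soundcheck overlap.
Brass Soundcheck starts after Tech Tracking ends — done with Tech Tracking.
Brass Soundcheck starts before Tech Soundcheck ends → Tech Soundcheck and Brass Soundcheck overlap.
Vocals Block starts before Tech Soundcheck ends → Tech Soundcheck and Vocals Block overlap.
Percussion Block starts after Tech Soundcheck ends — done with Tech Soundcheck.
Vocals Block starts before Brass Soundcheck ends → Brass Soundcheck and Vocals Block overlap.
Percussion Block starts after Brass Soundcheck ends — done with Brass Soundcheck.
Percussion Block starts after Vocals Block ends — done with Vocals Block.
Soloist Block starts before Percussion Block ends → Percussion Block and Soloist Block overlap.
Overlapping pairs: Brass Soundcheck & Tech Soundcheck, Brass Soundcheck & Vocals Block, Full Warm-up & Tech Tracking, Percussion Block & Soloist Block, Tech Soundcheck & Tech Tracking, Tech Soundcheck & Vocals Block — 6 in total.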